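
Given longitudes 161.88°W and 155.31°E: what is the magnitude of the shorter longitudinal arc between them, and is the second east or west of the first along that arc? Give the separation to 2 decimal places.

42.81° west

Raw difference: 155.31 − -161.88 = 317.19°.
Normalise into (−180°, 180°]: 317.19° − 360° = -42.81°.
Negative ⇒ the second point lies to the west; separation 42.81°.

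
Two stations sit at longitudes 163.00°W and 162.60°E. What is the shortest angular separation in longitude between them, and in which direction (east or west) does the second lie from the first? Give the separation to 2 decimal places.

34.40° west

Raw difference: 162.60 − -163.00 = 325.6°.
Normalise into (−180°, 180°]: 325.6° − 360° = -34.4°.
Negative ⇒ the second point lies to the west; separation 34.40°.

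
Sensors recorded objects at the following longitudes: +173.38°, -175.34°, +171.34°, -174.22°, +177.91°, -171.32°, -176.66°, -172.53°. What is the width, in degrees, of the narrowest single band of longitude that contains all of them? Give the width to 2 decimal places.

17.34°

Sort the longitudes: -176.66°, -175.34°, -174.22°, -172.53°, -171.32°, +171.34°, +173.38°, +177.91°.
Eastward gaps between consecutive values (wrapping around): 1.32°, 1.12°, 1.69°, 1.21°, 342.66°, 2.04°, 4.53°, 5.43°.
Largest gap = 342.66° ⇒ minimal covering band is its complement: 360° − 342.66° = 17.34°.
Band runs from +171.34° eastward to -171.32°, crossing the antimeridian.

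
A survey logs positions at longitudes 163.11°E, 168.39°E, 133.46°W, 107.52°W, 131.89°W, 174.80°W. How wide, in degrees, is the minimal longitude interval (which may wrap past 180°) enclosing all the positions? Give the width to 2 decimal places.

Sort the longitudes: -174.80°, -133.46°, -131.89°, -107.52°, +163.11°, +168.39°.
Eastward gaps between consecutive values (wrapping around): 41.34°, 1.57°, 24.37°, 270.63°, 5.28°, 16.81°.
Largest gap = 270.63° ⇒ minimal covering band is its complement: 360° − 270.63° = 89.37°.
Band runs from +163.11° eastward to -107.52°, crossing the antimeridian.

89.37°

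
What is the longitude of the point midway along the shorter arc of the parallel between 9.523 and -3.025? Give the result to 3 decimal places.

+3.249°

Signed shortest Δλ from +9.523° to -3.025° is -12.548°.
Midpoint longitude = +9.523° + (-12.548°)/2 = +9.523° − 6.274° = +3.249°.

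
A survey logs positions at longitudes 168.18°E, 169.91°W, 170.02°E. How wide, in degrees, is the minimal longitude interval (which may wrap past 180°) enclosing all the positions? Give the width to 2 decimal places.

Sort the longitudes: -169.91°, +168.18°, +170.02°.
Eastward gaps between consecutive values (wrapping around): 338.09°, 1.84°, 20.07°.
Largest gap = 338.09° ⇒ minimal covering band is its complement: 360° − 338.09° = 21.91°.
Band runs from +168.18° eastward to -169.91°, crossing the antimeridian.

21.91°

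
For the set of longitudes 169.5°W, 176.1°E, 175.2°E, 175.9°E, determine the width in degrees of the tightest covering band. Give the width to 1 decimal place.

Sort the longitudes: -169.5°, +175.2°, +175.9°, +176.1°.
Eastward gaps between consecutive values (wrapping around): 344.7°, 0.7°, 0.2°, 14.4°.
Largest gap = 344.7° ⇒ minimal covering band is its complement: 360° − 344.7° = 15.3°.
Band runs from +175.2° eastward to -169.5°, crossing the antimeridian.

15.3°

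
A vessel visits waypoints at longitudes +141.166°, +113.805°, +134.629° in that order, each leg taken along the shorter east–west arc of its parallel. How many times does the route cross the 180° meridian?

0

Leg 1: +141.166° → +113.805°, shortest Δλ = -27.361° (west) — does not cross 180°.
Leg 2: +113.805° → +134.629°, shortest Δλ = 20.824° (east) — does not cross 180°.
Total crossings: 0.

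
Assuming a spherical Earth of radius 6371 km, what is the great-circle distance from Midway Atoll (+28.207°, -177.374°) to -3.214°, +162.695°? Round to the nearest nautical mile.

2210 nmi

Δλ = 162.695 − -177.374 = 340.069°; wrapped into (−180°, 180°]: -19.931°.
Δφ = -3.214 − 28.207 = -31.421°.
a = sin²(Δφ/2) + cos φ₁ · cos φ₂ · sin²(Δλ/2) = 0.099670.
c = 2·atan2(√a, √(1−a)) = 0.64240 rad → d = 6371·c ≈ 4092.74 km ≈ 2209.90 nmi.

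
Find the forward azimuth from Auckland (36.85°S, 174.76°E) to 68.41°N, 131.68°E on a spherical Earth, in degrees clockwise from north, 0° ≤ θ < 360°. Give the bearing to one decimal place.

344.5°

Δλ = 131.68 − 174.76 = -43.08°.
θ = atan2( sin Δλ · cos φ₂ , cos φ₁ · sin φ₂ − sin φ₁ · cos φ₂ · cos Δλ )
  = atan2(-0.25133, 0.90525) = -15.516° → normalised to [0°, 360°): 344.484°.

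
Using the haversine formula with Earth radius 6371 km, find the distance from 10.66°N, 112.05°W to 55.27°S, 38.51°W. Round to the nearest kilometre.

Δλ = -38.51 − -112.05 = 73.54°.
Δφ = -55.27 − 10.66 = -65.93°.
a = sin²(Δφ/2) + cos φ₁ · cos φ₂ · sin²(Δλ/2) = 0.496693.
c = 2·atan2(√a, √(1−a)) = 1.56418 rad → d = 6371·c ≈ 9965.41 km.

9965 km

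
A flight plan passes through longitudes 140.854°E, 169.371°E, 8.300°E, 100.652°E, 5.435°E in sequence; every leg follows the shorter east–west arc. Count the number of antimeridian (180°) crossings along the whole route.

0

Leg 1: +140.854° → +169.371°, shortest Δλ = 28.517° (east) — does not cross 180°.
Leg 2: +169.371° → +8.300°, shortest Δλ = -161.071° (west) — does not cross 180°.
Leg 3: +8.300° → +100.652°, shortest Δλ = 92.352° (east) — does not cross 180°.
Leg 4: +100.652° → +5.435°, shortest Δλ = -95.217° (west) — does not cross 180°.
Total crossings: 0.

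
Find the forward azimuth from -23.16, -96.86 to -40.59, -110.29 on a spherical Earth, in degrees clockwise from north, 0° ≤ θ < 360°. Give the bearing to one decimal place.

Δλ = -110.29 − -96.86 = -13.43°.
θ = atan2( sin Δλ · cos φ₂ , cos φ₁ · sin φ₂ − sin φ₁ · cos φ₂ · cos Δλ )
  = atan2(-0.17637, -0.30771) = -150.179° → normalised to [0°, 360°): 209.821°.

209.8°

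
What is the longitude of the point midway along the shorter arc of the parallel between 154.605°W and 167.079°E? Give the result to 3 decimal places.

173.763°W

Signed shortest Δλ from -154.605° to +167.079° is -38.316°.
Midpoint longitude = -154.605° + (-38.316°)/2 = -154.605° − 19.158° = -173.763°.
(The naïve average (-154.605 + +167.079)/2 = 6.237° is on the wrong side of the globe.)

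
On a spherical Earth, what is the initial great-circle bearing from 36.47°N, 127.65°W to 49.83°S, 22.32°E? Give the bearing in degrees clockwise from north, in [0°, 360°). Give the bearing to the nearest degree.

131°

Δλ = 22.32 − -127.65 = 149.97°.
θ = atan2( sin Δλ · cos φ₂ , cos φ₁ · sin φ₂ − sin φ₁ · cos φ₂ · cos Δλ )
  = atan2(0.32282, -0.28254) = 131.193° → normalised to [0°, 360°): 131.193°.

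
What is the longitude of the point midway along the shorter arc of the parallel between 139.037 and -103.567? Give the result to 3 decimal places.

Signed shortest Δλ from +139.037° to -103.567° is +117.396°.
Midpoint longitude = +139.037° + (+117.396°)/2 = +139.037° + 58.698° = +197.735°.
Normalise into (−180°, 180°]: -162.265°.
(The naïve average (+139.037 + -103.567)/2 = 17.735° is on the wrong side of the globe.)

-162.265°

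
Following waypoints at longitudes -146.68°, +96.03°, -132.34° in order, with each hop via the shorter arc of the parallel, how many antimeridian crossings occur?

Leg 1: -146.68° → +96.03°, shortest Δλ = -117.29° (west) — crosses 180°.
Leg 2: +96.03° → -132.34°, shortest Δλ = 131.63° (east) — crosses 180°.
Total crossings: 2.

2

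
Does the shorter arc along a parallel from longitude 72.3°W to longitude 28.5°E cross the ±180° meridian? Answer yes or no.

Signed shortest Δλ = ((28.5 − -72.3 + 180) mod 360) − 180 = 100.8°.
Going east by 100.8° from -72.3° reaches +28.5° without touching 180°.

No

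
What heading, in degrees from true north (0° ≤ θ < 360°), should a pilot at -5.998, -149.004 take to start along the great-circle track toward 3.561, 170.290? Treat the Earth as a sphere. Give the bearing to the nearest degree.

Δλ = 170.290 − -149.004 = 319.294°; wrapped into (−180°, 180°]: -40.706°.
θ = atan2( sin Δλ · cos φ₂ , cos φ₁ · sin φ₂ − sin φ₁ · cos φ₂ · cos Δλ )
  = atan2(-0.65092, 0.14083) = -77.792° → normalised to [0°, 360°): 282.208°.

282°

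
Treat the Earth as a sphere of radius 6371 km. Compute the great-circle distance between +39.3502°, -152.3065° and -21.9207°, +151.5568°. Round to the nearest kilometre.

Δλ = 151.5568 − -152.3065 = 303.8633°; wrapped into (−180°, 180°]: -56.1367°.
Δφ = -21.9207 − 39.3502 = -61.2709°.
a = sin²(Δφ/2) + cos φ₁ · cos φ₂ · sin²(Δλ/2) = 0.418488.
c = 2·atan2(√a, √(1−a)) = 1.40704 rad → d = 6371·c ≈ 8964.26 km.

8964 km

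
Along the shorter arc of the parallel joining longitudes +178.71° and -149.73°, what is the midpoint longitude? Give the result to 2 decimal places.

Signed shortest Δλ from +178.71° to -149.73° is +31.56°.
Midpoint longitude = +178.71° + (+31.56°)/2 = +178.71° + 15.78° = +194.49°.
Normalise into (−180°, 180°]: -165.51°.
(The naïve average (+178.71 + -149.73)/2 = 14.49° is on the wrong side of the globe.)

-165.51°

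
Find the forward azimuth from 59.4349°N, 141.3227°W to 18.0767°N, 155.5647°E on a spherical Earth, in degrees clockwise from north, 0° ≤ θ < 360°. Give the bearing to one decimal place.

255.9°

Δλ = 155.5647 − -141.3227 = 296.8874°; wrapped into (−180°, 180°]: -63.1126°.
θ = atan2( sin Δλ · cos φ₂ , cos φ₁ · sin φ₂ − sin φ₁ · cos φ₂ · cos Δλ )
  = atan2(-0.84787, -0.21239) = -104.063° → normalised to [0°, 360°): 255.937°.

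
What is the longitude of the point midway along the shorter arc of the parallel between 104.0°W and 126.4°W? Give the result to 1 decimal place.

Signed shortest Δλ from -104.0° to -126.4° is -22.4°.
Midpoint longitude = -104.0° + (-22.4°)/2 = -104.0° − 11.2° = -115.2°.

115.2°W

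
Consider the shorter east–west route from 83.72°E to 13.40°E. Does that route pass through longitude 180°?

Signed shortest Δλ = ((13.40 − 83.72 + 180) mod 360) − 180 = -70.32°.
Going west by 70.32° from +83.72° reaches +13.40° without touching 180°.

No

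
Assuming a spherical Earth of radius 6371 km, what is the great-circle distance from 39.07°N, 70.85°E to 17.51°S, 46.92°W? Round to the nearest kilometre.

13601 km

Δλ = -46.92 − 70.85 = -117.77°.
Δφ = -17.51 − 39.07 = -56.58°.
a = sin²(Δφ/2) + cos φ₁ · cos φ₂ · sin²(Δλ/2) = 0.767301.
c = 2·atan2(√a, √(1−a)) = 2.13483 rad → d = 6371·c ≈ 13601.02 km.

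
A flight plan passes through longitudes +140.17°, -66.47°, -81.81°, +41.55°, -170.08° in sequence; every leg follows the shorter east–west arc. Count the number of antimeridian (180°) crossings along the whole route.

Leg 1: +140.17° → -66.47°, shortest Δλ = 153.36° (east) — crosses 180°.
Leg 2: -66.47° → -81.81°, shortest Δλ = -15.34° (west) — does not cross 180°.
Leg 3: -81.81° → +41.55°, shortest Δλ = 123.36° (east) — does not cross 180°.
Leg 4: +41.55° → -170.08°, shortest Δλ = 148.37° (east) — crosses 180°.
Total crossings: 2.

2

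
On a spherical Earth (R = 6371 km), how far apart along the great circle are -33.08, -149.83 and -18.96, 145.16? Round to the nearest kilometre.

6582 km

Δλ = 145.16 − -149.83 = 294.99°; wrapped into (−180°, 180°]: -65.01°.
Δφ = -18.96 − -33.08 = 14.12°.
a = sin²(Δφ/2) + cos φ₁ · cos φ₂ · sin²(Δλ/2) = 0.243942.
c = 2·atan2(√a, √(1−a)) = 1.03315 rad → d = 6371·c ≈ 6582.20 km.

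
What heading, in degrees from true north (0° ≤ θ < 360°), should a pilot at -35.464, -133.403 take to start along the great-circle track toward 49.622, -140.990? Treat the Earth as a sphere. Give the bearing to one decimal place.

355.1°

Δλ = -140.990 − -133.403 = -7.587°.
θ = atan2( sin Δλ · cos φ₂ , cos φ₁ · sin φ₂ − sin φ₁ · cos φ₂ · cos Δλ )
  = atan2(-0.08553, 0.99303) = -4.923° → normalised to [0°, 360°): 355.077°.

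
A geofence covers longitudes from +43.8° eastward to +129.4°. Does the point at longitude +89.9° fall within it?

Band width going east from +43.8° to +129.4°: ((129.4 − 43.8) mod 360) = 85.6°.
Offset of +89.9° east of the west edge: ((89.9 − 43.8) mod 360) = 46.1°.
46.1° ≤ 85.6° ⇒ inside.

Yes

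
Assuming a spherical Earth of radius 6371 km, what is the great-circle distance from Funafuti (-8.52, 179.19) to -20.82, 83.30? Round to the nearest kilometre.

Δλ = 83.30 − 179.19 = -95.89°.
Δφ = -20.82 − -8.52 = -12.30°.
a = sin²(Δφ/2) + cos φ₁ · cos φ₂ · sin²(Δλ/2) = 0.521100.
c = 2·atan2(√a, √(1−a)) = 1.61301 rad → d = 6371·c ≈ 10276.48 km.

10276 km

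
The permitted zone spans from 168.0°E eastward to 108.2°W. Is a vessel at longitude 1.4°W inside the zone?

No

Band width going east from +168.0° to -108.2°: ((-108.2 − 168.0) mod 360) = 83.8°.
Offset of -1.4° east of the west edge: ((-1.4 − 168.0) mod 360) = 190.6°.
190.6° > 83.8° ⇒ outside.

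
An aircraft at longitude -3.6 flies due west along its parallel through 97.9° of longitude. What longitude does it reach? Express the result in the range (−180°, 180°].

Start at -3.6°; shift −97.9° → -101.5°.
-101.5° already lies in (−180°, 180°].

-101.5°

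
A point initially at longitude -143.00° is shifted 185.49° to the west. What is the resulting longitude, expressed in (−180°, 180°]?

Start at -143.00°; shift −185.49° → -328.49°.
-328.49° lies outside (−180°, 180°]; add 360° → +31.51°.

+31.51°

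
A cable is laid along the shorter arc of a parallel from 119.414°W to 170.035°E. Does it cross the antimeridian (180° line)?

Yes

Naïve |170.035 − -119.414| = 289.449° > 180°, so the shorter arc goes the other way round — across 180°.
Signed shortest Δλ = ((170.035 − -119.414 + 180) mod 360) − 180 = -70.551°.
Going west by 70.551° from -119.414° passes through 180° before reaching +170.035°.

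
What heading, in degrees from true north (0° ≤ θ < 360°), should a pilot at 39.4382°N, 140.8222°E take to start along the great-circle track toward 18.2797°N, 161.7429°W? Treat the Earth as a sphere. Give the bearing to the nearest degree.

Δλ = -161.7429 − 140.8222 = -302.5651°; wrapped into (−180°, 180°]: 57.4349°.
θ = atan2( sin Δλ · cos φ₂ , cos φ₁ · sin φ₂ − sin φ₁ · cos φ₂ · cos Δλ )
  = atan2(0.80025, -0.08243) = 95.881° → normalised to [0°, 360°): 95.881°.

96°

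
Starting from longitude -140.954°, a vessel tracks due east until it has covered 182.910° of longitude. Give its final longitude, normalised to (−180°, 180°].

+41.956°

Start at -140.954°; shift +182.910° → +41.956°.
+41.956° already lies in (−180°, 180°].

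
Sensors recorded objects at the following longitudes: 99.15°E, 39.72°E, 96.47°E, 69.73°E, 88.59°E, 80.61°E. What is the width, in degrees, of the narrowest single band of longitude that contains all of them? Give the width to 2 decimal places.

59.43°

Sort the longitudes: +39.72°, +69.73°, +80.61°, +88.59°, +96.47°, +99.15°.
Eastward gaps between consecutive values (wrapping around): 30.01°, 10.88°, 7.98°, 7.88°, 2.68°, 300.57°.
Largest gap = 300.57° ⇒ minimal covering band is its complement: 360° − 300.57° = 59.43°.
Band runs from +39.72° eastward to +99.15°.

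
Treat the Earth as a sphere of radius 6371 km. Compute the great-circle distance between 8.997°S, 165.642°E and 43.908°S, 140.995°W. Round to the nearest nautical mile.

Δλ = -140.995 − 165.642 = -306.637°; wrapped into (−180°, 180°]: 53.363°.
Δφ = -43.908 − -8.997 = -34.911°.
a = sin²(Δφ/2) + cos φ₁ · cos φ₂ · sin²(Δλ/2) = 0.233456.
c = 2·atan2(√a, √(1−a)) = 1.00855 rad → d = 6371·c ≈ 6425.47 km ≈ 3469.48 nmi.

3469 nmi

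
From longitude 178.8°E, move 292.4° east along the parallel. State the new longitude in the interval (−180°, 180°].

111.2°E

Start at +178.8°; shift +292.4° → +471.2°.
+471.2° lies outside (−180°, 180°]; subtract 360° → +111.2°.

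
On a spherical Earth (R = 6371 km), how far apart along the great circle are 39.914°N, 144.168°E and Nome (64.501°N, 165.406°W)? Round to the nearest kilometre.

4210 km

Δλ = -165.406 − 144.168 = -309.574°; wrapped into (−180°, 180°]: 50.426°.
Δφ = 64.501 − 39.914 = 24.587°.
a = sin²(Δφ/2) + cos φ₁ · cos φ₂ · sin²(Δλ/2) = 0.105253.
c = 2·atan2(√a, √(1−a)) = 0.66081 rad → d = 6371·c ≈ 4210.03 km.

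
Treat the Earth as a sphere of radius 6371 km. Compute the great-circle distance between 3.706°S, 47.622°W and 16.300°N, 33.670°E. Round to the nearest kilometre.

9197 km

Δλ = 33.670 − -47.622 = 81.292°.
Δφ = 16.300 − -3.706 = 20.006°.
a = sin²(Δφ/2) + cos φ₁ · cos φ₂ · sin²(Δλ/2) = 0.436566.
c = 2·atan2(√a, √(1−a)) = 1.44359 rad → d = 6371·c ≈ 9197.08 km.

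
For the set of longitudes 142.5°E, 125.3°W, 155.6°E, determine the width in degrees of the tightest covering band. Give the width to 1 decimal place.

Sort the longitudes: -125.3°, +142.5°, +155.6°.
Eastward gaps between consecutive values (wrapping around): 267.8°, 13.1°, 79.1°.
Largest gap = 267.8° ⇒ minimal covering band is its complement: 360° − 267.8° = 92.2°.
Band runs from +142.5° eastward to -125.3°, crossing the antimeridian.

92.2°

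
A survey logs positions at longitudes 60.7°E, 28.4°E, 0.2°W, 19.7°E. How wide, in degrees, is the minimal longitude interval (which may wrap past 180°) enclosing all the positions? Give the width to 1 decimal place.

Sort the longitudes: -0.2°, +19.7°, +28.4°, +60.7°.
Eastward gaps between consecutive values (wrapping around): 19.9°, 8.7°, 32.3°, 299.1°.
Largest gap = 299.1° ⇒ minimal covering band is its complement: 360° − 299.1° = 60.9°.
Band runs from -0.2° eastward to +60.7°.

60.9°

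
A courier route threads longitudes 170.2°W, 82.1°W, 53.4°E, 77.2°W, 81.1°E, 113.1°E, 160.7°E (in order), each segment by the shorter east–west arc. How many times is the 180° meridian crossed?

Leg 1: -170.2° → -82.1°, shortest Δλ = 88.1° (east) — does not cross 180°.
Leg 2: -82.1° → +53.4°, shortest Δλ = 135.5° (east) — does not cross 180°.
Leg 3: +53.4° → -77.2°, shortest Δλ = -130.6° (west) — does not cross 180°.
Leg 4: -77.2° → +81.1°, shortest Δλ = 158.3° (east) — does not cross 180°.
Leg 5: +81.1° → +113.1°, shortest Δλ = 32.0° (east) — does not cross 180°.
Leg 6: +113.1° → +160.7°, shortest Δλ = 47.6° (east) — does not cross 180°.
Total crossings: 0.

0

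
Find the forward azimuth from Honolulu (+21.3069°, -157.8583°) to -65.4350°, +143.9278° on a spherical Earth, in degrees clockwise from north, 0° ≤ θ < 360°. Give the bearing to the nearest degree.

Δλ = 143.9278 − -157.8583 = 301.7861°; wrapped into (−180°, 180°]: -58.2139°.
θ = atan2( sin Δλ · cos φ₂ , cos φ₁ · sin φ₂ − sin φ₁ · cos φ₂ · cos Δλ )
  = atan2(-0.35338, -0.92689) = -159.131° → normalised to [0°, 360°): 200.869°.

201°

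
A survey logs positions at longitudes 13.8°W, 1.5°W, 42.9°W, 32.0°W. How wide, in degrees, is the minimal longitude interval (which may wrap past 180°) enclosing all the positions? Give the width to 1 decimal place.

41.4°

Sort the longitudes: -42.9°, -32.0°, -13.8°, -1.5°.
Eastward gaps between consecutive values (wrapping around): 10.9°, 18.2°, 12.3°, 318.6°.
Largest gap = 318.6° ⇒ minimal covering band is its complement: 360° − 318.6° = 41.4°.
Band runs from -42.9° eastward to -1.5°.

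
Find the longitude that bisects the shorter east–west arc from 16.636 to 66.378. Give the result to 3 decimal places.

+41.507°

Signed shortest Δλ from +16.636° to +66.378° is +49.742°.
Midpoint longitude = +16.636° + (+49.742°)/2 = +16.636° + 24.871° = +41.507°.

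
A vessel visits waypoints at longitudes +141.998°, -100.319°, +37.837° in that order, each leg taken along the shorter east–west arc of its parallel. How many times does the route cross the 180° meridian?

Leg 1: +141.998° → -100.319°, shortest Δλ = 117.683° (east) — crosses 180°.
Leg 2: -100.319° → +37.837°, shortest Δλ = 138.156° (east) — does not cross 180°.
Total crossings: 1.

1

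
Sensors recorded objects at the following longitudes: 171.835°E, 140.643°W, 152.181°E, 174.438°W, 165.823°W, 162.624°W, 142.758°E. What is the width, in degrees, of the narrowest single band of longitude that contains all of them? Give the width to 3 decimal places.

Sort the longitudes: -174.438°, -165.823°, -162.624°, -140.643°, +142.758°, +152.181°, +171.835°.
Eastward gaps between consecutive values (wrapping around): 8.615°, 3.199°, 21.981°, 283.401°, 9.423°, 19.654°, 13.727°.
Largest gap = 283.401° ⇒ minimal covering band is its complement: 360° − 283.401° = 76.599°.
Band runs from +142.758° eastward to -140.643°, crossing the antimeridian.

76.599°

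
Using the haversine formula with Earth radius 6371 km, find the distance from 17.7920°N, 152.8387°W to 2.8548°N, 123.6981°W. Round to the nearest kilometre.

3585 km

Δλ = -123.6981 − -152.8387 = 29.1406°.
Δφ = 2.8548 − 17.7920 = -14.9372°.
a = sin²(Δφ/2) + cos φ₁ · cos φ₂ · sin²(Δλ/2) = 0.077080.
c = 2·atan2(√a, √(1−a)) = 0.56266 rad → d = 6371·c ≈ 3584.70 km.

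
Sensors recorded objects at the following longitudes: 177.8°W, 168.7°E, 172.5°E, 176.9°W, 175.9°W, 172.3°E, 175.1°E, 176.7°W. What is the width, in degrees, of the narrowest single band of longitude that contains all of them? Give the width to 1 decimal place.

15.4°

Sort the longitudes: -177.8°, -176.9°, -176.7°, -175.9°, +168.7°, +172.3°, +172.5°, +175.1°.
Eastward gaps between consecutive values (wrapping around): 0.9°, 0.2°, 0.8°, 344.6°, 3.6°, 0.2°, 2.6°, 7.1°.
Largest gap = 344.6° ⇒ minimal covering band is its complement: 360° − 344.6° = 15.4°.
Band runs from +168.7° eastward to -175.9°, crossing the antimeridian.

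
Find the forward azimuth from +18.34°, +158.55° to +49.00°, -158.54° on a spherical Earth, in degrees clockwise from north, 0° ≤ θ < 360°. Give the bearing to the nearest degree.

38°

Δλ = -158.54 − 158.55 = -317.09°; wrapped into (−180°, 180°]: 42.91°.
θ = atan2( sin Δλ · cos φ₂ , cos φ₁ · sin φ₂ − sin φ₁ · cos φ₂ · cos Δλ )
  = atan2(0.44668, 0.56518) = 38.320° → normalised to [0°, 360°): 38.320°.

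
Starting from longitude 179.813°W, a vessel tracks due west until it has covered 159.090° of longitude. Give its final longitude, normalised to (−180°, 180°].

21.097°E

Start at -179.813°; shift −159.090° → -338.903°.
-338.903° lies outside (−180°, 180°]; add 360° → +21.097°.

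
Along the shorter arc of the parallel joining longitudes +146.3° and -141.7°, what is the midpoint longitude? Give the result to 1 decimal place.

Signed shortest Δλ from +146.3° to -141.7° is +72.0°.
Midpoint longitude = +146.3° + (+72.0°)/2 = +146.3° + 36.0° = +182.3°.
Normalise into (−180°, 180°]: -177.7°.
(The naïve average (+146.3 + -141.7)/2 = 2.3° is on the wrong side of the globe.)

-177.7°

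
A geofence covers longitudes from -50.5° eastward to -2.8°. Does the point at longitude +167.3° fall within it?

No

Band width going east from -50.5° to -2.8°: ((-2.8 − -50.5) mod 360) = 47.7°.
Offset of +167.3° east of the west edge: ((167.3 − -50.5) mod 360) = 217.8°.
217.8° > 47.7° ⇒ outside.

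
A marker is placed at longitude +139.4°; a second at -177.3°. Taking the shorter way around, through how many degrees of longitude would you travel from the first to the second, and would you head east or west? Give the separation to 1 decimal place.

43.3° east

Raw difference: -177.3 − 139.4 = -316.7°.
Normalise into (−180°, 180°]: -316.7° + 360° = 43.3°.
Positive ⇒ the second point lies to the east; separation 43.3°.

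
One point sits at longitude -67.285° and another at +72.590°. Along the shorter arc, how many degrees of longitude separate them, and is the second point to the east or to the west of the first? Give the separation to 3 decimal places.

139.875° east

Raw difference: 72.590 − -67.285 = 139.875°.
Normalise into (−180°, 180°]: 139.875° stays 139.875°.
Positive ⇒ the second point lies to the east; separation 139.875°.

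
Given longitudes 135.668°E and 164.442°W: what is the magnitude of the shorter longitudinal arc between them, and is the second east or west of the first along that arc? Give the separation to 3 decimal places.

Raw difference: -164.442 − 135.668 = -300.11°.
Normalise into (−180°, 180°]: -300.11° + 360° = 59.89°.
Positive ⇒ the second point lies to the east; separation 59.890°.

59.890° east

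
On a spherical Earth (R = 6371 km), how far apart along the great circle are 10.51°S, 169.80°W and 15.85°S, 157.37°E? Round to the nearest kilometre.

3600 km

Δλ = 157.37 − -169.80 = 327.17°; wrapped into (−180°, 180°]: -32.83°.
Δφ = -15.85 − -10.51 = -5.34°.
a = sin²(Δφ/2) + cos φ₁ · cos φ₂ · sin²(Δλ/2) = 0.077704.
c = 2·atan2(√a, √(1−a)) = 0.56499 rad → d = 6371·c ≈ 3599.56 km.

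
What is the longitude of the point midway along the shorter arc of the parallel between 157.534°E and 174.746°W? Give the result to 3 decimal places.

Signed shortest Δλ from +157.534° to -174.746° is +27.720°.
Midpoint longitude = +157.534° + (+27.720°)/2 = +157.534° + 13.860° = +171.394°.
(The naïve average (+157.534 + -174.746)/2 = -8.606° is on the wrong side of the globe.)

171.394°E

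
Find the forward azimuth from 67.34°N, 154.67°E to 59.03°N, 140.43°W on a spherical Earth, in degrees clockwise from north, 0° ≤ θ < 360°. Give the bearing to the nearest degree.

Δλ = -140.43 − 154.67 = -295.10°; wrapped into (−180°, 180°]: 64.90°.
θ = atan2( sin Δλ · cos φ₂ , cos φ₁ · sin φ₂ − sin φ₁ · cos φ₂ · cos Δλ )
  = atan2(0.46600, 0.12890) = 74.538° → normalised to [0°, 360°): 74.538°.

75°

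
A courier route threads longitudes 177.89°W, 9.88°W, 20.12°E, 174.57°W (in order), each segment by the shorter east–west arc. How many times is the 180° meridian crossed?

Leg 1: -177.89° → -9.88°, shortest Δλ = 168.01° (east) — does not cross 180°.
Leg 2: -9.88° → +20.12°, shortest Δλ = 30.0° (east) — does not cross 180°.
Leg 3: +20.12° → -174.57°, shortest Δλ = 165.31° (east) — crosses 180°.
Total crossings: 1.

1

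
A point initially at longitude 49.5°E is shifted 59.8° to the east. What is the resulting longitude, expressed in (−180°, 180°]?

109.3°E

Start at +49.5°; shift +59.8° → +109.3°.
+109.3° already lies in (−180°, 180°].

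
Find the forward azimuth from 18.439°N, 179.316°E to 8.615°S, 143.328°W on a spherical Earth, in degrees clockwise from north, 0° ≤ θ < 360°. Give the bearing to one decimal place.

123.1°

Δλ = -143.328 − 179.316 = -322.644°; wrapped into (−180°, 180°]: 37.356°.
θ = atan2( sin Δλ · cos φ₂ , cos φ₁ · sin φ₂ − sin φ₁ · cos φ₂ · cos Δλ )
  = atan2(0.59992, -0.39068) = 123.073° → normalised to [0°, 360°): 123.073°.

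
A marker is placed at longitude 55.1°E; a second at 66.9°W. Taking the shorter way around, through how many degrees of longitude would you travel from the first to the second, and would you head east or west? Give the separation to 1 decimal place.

122.0° west

Raw difference: -66.9 − 55.1 = -122.0°.
Normalise into (−180°, 180°]: -122.0° stays -122.0°.
Negative ⇒ the second point lies to the west; separation 122.0°.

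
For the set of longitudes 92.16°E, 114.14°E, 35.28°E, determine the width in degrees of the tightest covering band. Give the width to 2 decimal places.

Sort the longitudes: +35.28°, +92.16°, +114.14°.
Eastward gaps between consecutive values (wrapping around): 56.88°, 21.98°, 281.14°.
Largest gap = 281.14° ⇒ minimal covering band is its complement: 360° − 281.14° = 78.86°.
Band runs from +35.28° eastward to +114.14°.

78.86°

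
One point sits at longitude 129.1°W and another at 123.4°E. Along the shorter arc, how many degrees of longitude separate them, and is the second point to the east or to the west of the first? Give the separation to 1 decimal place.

107.5° west

Raw difference: 123.4 − -129.1 = 252.5°.
Normalise into (−180°, 180°]: 252.5° − 360° = -107.5°.
Negative ⇒ the second point lies to the west; separation 107.5°.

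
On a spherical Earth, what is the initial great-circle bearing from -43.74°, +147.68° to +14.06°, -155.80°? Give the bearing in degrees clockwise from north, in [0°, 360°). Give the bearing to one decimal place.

Δλ = -155.80 − 147.68 = -303.48°; wrapped into (−180°, 180°]: 56.52°.
θ = atan2( sin Δλ · cos φ₂ , cos φ₁ · sin φ₂ − sin φ₁ · cos φ₂ · cos Δλ )
  = atan2(0.80909, 0.54549) = 56.012° → normalised to [0°, 360°): 56.012°.

56.0°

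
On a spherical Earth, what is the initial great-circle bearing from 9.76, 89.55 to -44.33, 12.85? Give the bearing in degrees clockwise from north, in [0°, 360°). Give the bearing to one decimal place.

Δλ = 12.85 − 89.55 = -76.70°.
θ = atan2( sin Δλ · cos φ₂ , cos φ₁ · sin φ₂ − sin φ₁ · cos φ₂ · cos Δλ )
  = atan2(-0.69614, -0.71657) = -135.829° → normalised to [0°, 360°): 224.171°.

224.2°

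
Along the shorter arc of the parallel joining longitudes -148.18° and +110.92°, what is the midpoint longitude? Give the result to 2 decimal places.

+161.37°

Signed shortest Δλ from -148.18° to +110.92° is -100.90°.
Midpoint longitude = -148.18° + (-100.90°)/2 = -148.18° − 50.45° = -198.63°.
Normalise into (−180°, 180°]: +161.37°.
(The naïve average (-148.18 + +110.92)/2 = -18.63° is on the wrong side of the globe.)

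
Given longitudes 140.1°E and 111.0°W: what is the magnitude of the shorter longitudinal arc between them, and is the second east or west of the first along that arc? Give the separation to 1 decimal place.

Raw difference: -111.0 − 140.1 = -251.1°.
Normalise into (−180°, 180°]: -251.1° + 360° = 108.9°.
Positive ⇒ the second point lies to the east; separation 108.9°.

108.9° east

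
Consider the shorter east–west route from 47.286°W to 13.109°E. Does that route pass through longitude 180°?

No

Signed shortest Δλ = ((13.109 − -47.286 + 180) mod 360) − 180 = 60.395°.
Going east by 60.395° from -47.286° reaches +13.109° without touching 180°.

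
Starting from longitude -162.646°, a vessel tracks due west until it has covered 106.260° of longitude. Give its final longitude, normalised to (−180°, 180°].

+91.094°

Start at -162.646°; shift −106.260° → -268.906°.
-268.906° lies outside (−180°, 180°]; add 360° → +91.094°.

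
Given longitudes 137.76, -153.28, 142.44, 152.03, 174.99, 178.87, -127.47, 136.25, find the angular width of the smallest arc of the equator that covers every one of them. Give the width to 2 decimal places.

Sort the longitudes: -153.28°, -127.47°, +136.25°, +137.76°, +142.44°, +152.03°, +174.99°, +178.87°.
Eastward gaps between consecutive values (wrapping around): 25.81°, 263.72°, 1.51°, 4.68°, 9.59°, 22.96°, 3.88°, 27.85°.
Largest gap = 263.72° ⇒ minimal covering band is its complement: 360° − 263.72° = 96.28°.
Band runs from +136.25° eastward to -127.47°, crossing the antimeridian.

96.28°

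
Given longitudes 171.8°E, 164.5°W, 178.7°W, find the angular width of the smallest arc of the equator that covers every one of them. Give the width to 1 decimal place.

23.7°

Sort the longitudes: -178.7°, -164.5°, +171.8°.
Eastward gaps between consecutive values (wrapping around): 14.2°, 336.3°, 9.5°.
Largest gap = 336.3° ⇒ minimal covering band is its complement: 360° − 336.3° = 23.7°.
Band runs from +171.8° eastward to -164.5°, crossing the antimeridian.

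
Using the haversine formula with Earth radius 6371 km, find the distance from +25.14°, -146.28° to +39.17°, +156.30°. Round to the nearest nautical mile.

2986 nmi

Δλ = 156.30 − -146.28 = 302.58°; wrapped into (−180°, 180°]: -57.42°.
Δφ = 39.17 − 25.14 = 14.03°.
a = sin²(Δφ/2) + cos φ₁ · cos φ₂ · sin²(Δλ/2) = 0.176872.
c = 2·atan2(√a, √(1−a)) = 0.86813 rad → d = 6371·c ≈ 5530.85 km ≈ 2986.42 nmi.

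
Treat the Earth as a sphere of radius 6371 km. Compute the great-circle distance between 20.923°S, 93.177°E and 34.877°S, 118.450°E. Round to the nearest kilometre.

2915 km

Δλ = 118.450 − 93.177 = 25.273°.
Δφ = -34.877 − -20.923 = -13.954°.
a = sin²(Δφ/2) + cos φ₁ · cos φ₂ · sin²(Δλ/2) = 0.051428.
c = 2·atan2(√a, √(1−a)) = 0.45754 rad → d = 6371·c ≈ 2914.96 km.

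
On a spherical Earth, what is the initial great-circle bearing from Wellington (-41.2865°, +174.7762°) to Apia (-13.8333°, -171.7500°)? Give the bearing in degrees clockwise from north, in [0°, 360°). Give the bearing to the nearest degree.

27°

Δλ = -171.7500 − 174.7762 = -346.5262°; wrapped into (−180°, 180°]: 13.4738°.
θ = atan2( sin Δλ · cos φ₂ , cos φ₁ · sin φ₂ − sin φ₁ · cos φ₂ · cos Δλ )
  = atan2(0.22624, 0.44339) = 27.033° → normalised to [0°, 360°): 27.033°.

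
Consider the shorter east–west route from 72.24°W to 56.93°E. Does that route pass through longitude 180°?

Signed shortest Δλ = ((56.93 − -72.24 + 180) mod 360) − 180 = 129.17°.
Going east by 129.17° from -72.24° reaches +56.93° without touching 180°.

No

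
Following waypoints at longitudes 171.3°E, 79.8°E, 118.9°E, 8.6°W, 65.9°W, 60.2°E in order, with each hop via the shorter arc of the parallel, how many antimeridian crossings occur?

Leg 1: +171.3° → +79.8°, shortest Δλ = -91.5° (west) — does not cross 180°.
Leg 2: +79.8° → +118.9°, shortest Δλ = 39.1° (east) — does not cross 180°.
Leg 3: +118.9° → -8.6°, shortest Δλ = -127.5° (west) — does not cross 180°.
Leg 4: -8.6° → -65.9°, shortest Δλ = -57.3° (west) — does not cross 180°.
Leg 5: -65.9° → +60.2°, shortest Δλ = 126.1° (east) — does not cross 180°.
Total crossings: 0.

0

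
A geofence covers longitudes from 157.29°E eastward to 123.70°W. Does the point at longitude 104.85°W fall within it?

No

Band width going east from +157.29° to -123.70°: ((-123.70 − 157.29) mod 360) = 79.01°.
Offset of -104.85° east of the west edge: ((-104.85 − 157.29) mod 360) = 97.86°.
97.86° > 79.01° ⇒ outside.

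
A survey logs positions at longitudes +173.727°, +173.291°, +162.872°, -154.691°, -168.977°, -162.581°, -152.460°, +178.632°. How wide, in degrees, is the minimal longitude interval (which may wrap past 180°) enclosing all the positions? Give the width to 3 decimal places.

Sort the longitudes: -168.977°, -162.581°, -154.691°, -152.460°, +162.872°, +173.291°, +173.727°, +178.632°.
Eastward gaps between consecutive values (wrapping around): 6.396°, 7.890°, 2.231°, 315.332°, 10.419°, 0.436°, 4.905°, 12.391°.
Largest gap = 315.332° ⇒ minimal covering band is its complement: 360° − 315.332° = 44.668°.
Band runs from +162.872° eastward to -152.460°, crossing the antimeridian.

44.668°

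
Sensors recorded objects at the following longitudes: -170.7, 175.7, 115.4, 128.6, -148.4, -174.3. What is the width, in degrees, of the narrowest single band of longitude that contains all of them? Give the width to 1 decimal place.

Sort the longitudes: -174.3°, -170.7°, -148.4°, +115.4°, +128.6°, +175.7°.
Eastward gaps between consecutive values (wrapping around): 3.6°, 22.3°, 263.8°, 13.2°, 47.1°, 10.0°.
Largest gap = 263.8° ⇒ minimal covering band is its complement: 360° − 263.8° = 96.2°.
Band runs from +115.4° eastward to -148.4°, crossing the antimeridian.

96.2°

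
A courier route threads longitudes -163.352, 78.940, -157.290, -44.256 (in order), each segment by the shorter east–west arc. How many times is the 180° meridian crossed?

2

Leg 1: -163.352° → +78.940°, shortest Δλ = -117.708° (west) — crosses 180°.
Leg 2: +78.940° → -157.290°, shortest Δλ = 123.77° (east) — crosses 180°.
Leg 3: -157.290° → -44.256°, shortest Δλ = 113.034° (east) — does not cross 180°.
Total crossings: 2.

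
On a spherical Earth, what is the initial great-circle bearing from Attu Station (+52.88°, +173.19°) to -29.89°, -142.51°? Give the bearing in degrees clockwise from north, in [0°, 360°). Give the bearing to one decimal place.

142.7°

Δλ = -142.51 − 173.19 = -315.70°; wrapped into (−180°, 180°]: 44.30°.
θ = atan2( sin Δλ · cos φ₂ , cos φ₁ · sin φ₂ − sin φ₁ · cos φ₂ · cos Δλ )
  = atan2(0.60551, -0.79550) = 142.723° → normalised to [0°, 360°): 142.723°.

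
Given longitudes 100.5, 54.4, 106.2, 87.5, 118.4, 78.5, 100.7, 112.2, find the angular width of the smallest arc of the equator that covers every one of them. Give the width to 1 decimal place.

Sort the longitudes: +54.4°, +78.5°, +87.5°, +100.5°, +100.7°, +106.2°, +112.2°, +118.4°.
Eastward gaps between consecutive values (wrapping around): 24.1°, 9.0°, 13.0°, 0.2°, 5.5°, 6.0°, 6.2°, 296.0°.
Largest gap = 296.0° ⇒ minimal covering band is its complement: 360° − 296.0° = 64.0°.
Band runs from +54.4° eastward to +118.4°.

64.0°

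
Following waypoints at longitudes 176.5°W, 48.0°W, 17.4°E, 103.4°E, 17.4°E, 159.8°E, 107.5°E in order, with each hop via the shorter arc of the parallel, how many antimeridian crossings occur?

0

Leg 1: -176.5° → -48.0°, shortest Δλ = 128.5° (east) — does not cross 180°.
Leg 2: -48.0° → +17.4°, shortest Δλ = 65.4° (east) — does not cross 180°.
Leg 3: +17.4° → +103.4°, shortest Δλ = 86.0° (east) — does not cross 180°.
Leg 4: +103.4° → +17.4°, shortest Δλ = -86.0° (west) — does not cross 180°.
Leg 5: +17.4° → +159.8°, shortest Δλ = 142.4° (east) — does not cross 180°.
Leg 6: +159.8° → +107.5°, shortest Δλ = -52.3° (west) — does not cross 180°.
Total crossings: 0.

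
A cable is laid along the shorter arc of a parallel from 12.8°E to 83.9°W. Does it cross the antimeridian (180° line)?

Signed shortest Δλ = ((-83.9 − 12.8 + 180) mod 360) − 180 = -96.7°.
Going west by 96.7° from +12.8° reaches -83.9° without touching 180°.

No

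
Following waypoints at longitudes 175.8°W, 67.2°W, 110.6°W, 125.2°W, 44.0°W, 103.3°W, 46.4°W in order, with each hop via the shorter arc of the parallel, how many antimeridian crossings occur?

Leg 1: -175.8° → -67.2°, shortest Δλ = 108.6° (east) — does not cross 180°.
Leg 2: -67.2° → -110.6°, shortest Δλ = -43.4° (west) — does not cross 180°.
Leg 3: -110.6° → -125.2°, shortest Δλ = -14.6° (west) — does not cross 180°.
Leg 4: -125.2° → -44.0°, shortest Δλ = 81.2° (east) — does not cross 180°.
Leg 5: -44.0° → -103.3°, shortest Δλ = -59.3° (west) — does not cross 180°.
Leg 6: -103.3° → -46.4°, shortest Δλ = 56.9° (east) — does not cross 180°.
Total crossings: 0.

0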